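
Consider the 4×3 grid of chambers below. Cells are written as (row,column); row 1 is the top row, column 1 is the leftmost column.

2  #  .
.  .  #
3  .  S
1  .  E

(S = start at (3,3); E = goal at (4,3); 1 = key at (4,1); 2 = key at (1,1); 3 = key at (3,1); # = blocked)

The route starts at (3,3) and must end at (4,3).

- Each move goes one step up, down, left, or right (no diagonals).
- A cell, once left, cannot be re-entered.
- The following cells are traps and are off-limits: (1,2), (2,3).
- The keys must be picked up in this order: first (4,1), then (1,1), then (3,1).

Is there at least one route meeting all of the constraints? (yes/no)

(1,1) must be visited but has only one open neighbour ((2,1)), and it is neither the start nor the goal — the route would have to enter and leave through (2,1), re-entering it.

no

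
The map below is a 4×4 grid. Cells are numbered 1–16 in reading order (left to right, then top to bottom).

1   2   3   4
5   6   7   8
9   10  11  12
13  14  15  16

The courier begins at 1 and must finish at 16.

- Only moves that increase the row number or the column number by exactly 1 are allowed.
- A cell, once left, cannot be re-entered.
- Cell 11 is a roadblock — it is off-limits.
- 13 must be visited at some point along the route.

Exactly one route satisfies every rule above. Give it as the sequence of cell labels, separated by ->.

Moves only go right or down, so the column and row indices never decrease.
Route from 1: 3× down (reaching 13), 3× right (reaching 16) — 6 moves in all.
Check: all required cells visited.

1 -> 5 -> 9 -> 13 -> 14 -> 15 -> 16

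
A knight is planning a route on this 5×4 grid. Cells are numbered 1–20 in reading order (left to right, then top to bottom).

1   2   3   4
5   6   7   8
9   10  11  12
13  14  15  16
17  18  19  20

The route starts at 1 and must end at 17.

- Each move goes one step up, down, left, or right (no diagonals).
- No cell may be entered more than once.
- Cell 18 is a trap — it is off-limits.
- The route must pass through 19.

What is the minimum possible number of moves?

Any route passes through 19 somewhere between 1 and 17. Summing Manhattan distances along the two legs (1 → 19 → 17) gives a lower bound of 6 + 2 = 8 moves.
That bound ignores the blocked cells. Measuring each leg by the fewest moves that actually steer around them (1→19: 6; 19→17: 4) raises the lower bound to 10.
The shortest route satisfying every rule uses 12 moves: 1 → 5 → 9 → 10 → 11 → 12 → 16 → 20 → 19 → 15 → 14 → 13 → 17.
The bound of 10 isn't tight here; checking systematically, no route of length 10 through 11 satisfies every constraint, so 12 is the minimum.

12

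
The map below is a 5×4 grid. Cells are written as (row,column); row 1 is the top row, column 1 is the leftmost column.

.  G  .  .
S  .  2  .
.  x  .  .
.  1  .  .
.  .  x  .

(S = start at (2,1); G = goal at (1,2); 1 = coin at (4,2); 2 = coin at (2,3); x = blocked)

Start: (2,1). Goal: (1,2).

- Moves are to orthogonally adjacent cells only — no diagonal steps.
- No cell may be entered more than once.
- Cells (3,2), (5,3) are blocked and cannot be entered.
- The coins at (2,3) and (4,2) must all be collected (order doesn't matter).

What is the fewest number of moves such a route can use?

8

Any route passes through (2,3) and (4,2) in some order between (2,1) and (1,2). Summing Manhattan distances along each leg and taking the cheapest ordering ((2,1) → (4,2) → (2,3) → (1,2)) gives a lower bound of 3 + 3 + 2 = 8 moves.
A route of 8 moves achieves this: (2,1) → (3,1) → (4,1) → (4,2) → (4,3) → (3,3) → (2,3) → (1,3) → (1,2).
Since 8 matches the lower bound, it is optimal.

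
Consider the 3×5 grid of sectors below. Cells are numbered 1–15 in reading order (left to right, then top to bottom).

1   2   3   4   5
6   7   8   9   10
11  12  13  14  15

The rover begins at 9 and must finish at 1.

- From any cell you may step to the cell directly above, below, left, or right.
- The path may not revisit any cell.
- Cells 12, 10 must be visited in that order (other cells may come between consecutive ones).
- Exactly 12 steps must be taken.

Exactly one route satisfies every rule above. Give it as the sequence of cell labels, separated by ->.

The waypoints must appear in the order 12, 10, with no cell reused.
Route from 9: 2× left (reaching 7), down to 12, 3× right (reaching 15), 2× up (reaching 5), 4× left (reaching 1) — 12 moves in all.
Check: order respected (12 at step 3, 10 at step 7); 12 moves as required.

9 -> 8 -> 7 -> 12 -> 13 -> 14 -> 15 -> 10 -> 5 -> 4 -> 3 -> 2 -> 1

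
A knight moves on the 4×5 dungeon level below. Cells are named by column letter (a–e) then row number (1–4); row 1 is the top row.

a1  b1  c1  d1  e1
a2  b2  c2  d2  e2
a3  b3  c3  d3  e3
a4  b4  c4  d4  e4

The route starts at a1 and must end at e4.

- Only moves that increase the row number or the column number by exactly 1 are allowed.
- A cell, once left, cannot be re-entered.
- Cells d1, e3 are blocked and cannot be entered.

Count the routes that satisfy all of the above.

A right/down-only route from a1 to e4 makes exactly 3 down-moves and 4 right-moves in some order.
With no other constraints that would be C(7,3) = 35 routes.
Subtract routes through each blocked cell (inclusion–exclusion for overlaps): − through d1: 4 − through e3: 15 + through d1&e3: 3 → 19.
That gives 19 routes.

19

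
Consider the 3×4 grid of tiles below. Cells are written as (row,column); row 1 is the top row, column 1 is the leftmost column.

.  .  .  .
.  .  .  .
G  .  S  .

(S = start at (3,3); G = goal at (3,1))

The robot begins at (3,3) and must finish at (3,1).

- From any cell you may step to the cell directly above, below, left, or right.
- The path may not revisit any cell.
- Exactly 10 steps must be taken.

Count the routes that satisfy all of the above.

Need simple routes of exactly 10 moves from (3,3) to (3,1) (Manhattan distance 2, so 4 moves are spent on a detour and 4 undoing it).
Enumerating: (3,3) (2,3) (2,4) (1,4) (1,3) (1,2) (1,1) (2,1) (2,2) (3,2) (3,1) | (3,3) (3,2) (2,2) (2,3) (2,4) (1,4) (1,3) (1,2) (1,1) (2,1) (3,1) | (3,3) (3,4) (2,4) (1,4) (1,3) (2,3) (2,2) (1,2) (1,1) (2,1) (3,1) | (3,3) (3,4) (2,4) (1,4) (1,3) (1,2) (1,1) (2,1) (2,2) (3,2) (3,1) | (3,3) (3,4) (2,4) (2,3) (1,3) (1,2) (1,1) (2,1) (2,2) (3,2) (3,1).
That gives 5 routes.

5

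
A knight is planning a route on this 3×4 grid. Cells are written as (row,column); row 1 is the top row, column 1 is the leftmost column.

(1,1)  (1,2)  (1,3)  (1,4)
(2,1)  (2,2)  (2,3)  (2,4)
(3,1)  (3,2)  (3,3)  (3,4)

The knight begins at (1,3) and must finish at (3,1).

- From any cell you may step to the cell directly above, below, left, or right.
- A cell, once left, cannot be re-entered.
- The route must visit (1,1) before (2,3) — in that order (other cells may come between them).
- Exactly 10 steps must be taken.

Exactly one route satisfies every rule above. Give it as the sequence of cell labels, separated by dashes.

(1,3) - (1,2) - (1,1) - (2,1) - (2,2) - (2,3) - (2,4) - (3,4) - (3,3) - (3,2) - (3,1)

The waypoints must appear in the order (1,1), (2,3), with no cell reused.
Route from (1,3): 2× left (reaching (1,1)), down to (2,1), 3× right (reaching (2,4)), down to (3,4), 3× left (reaching (3,1)) — 10 moves in all.
Check: order respected ((1,1) at step 2, (2,3) at step 5); 10 moves as required.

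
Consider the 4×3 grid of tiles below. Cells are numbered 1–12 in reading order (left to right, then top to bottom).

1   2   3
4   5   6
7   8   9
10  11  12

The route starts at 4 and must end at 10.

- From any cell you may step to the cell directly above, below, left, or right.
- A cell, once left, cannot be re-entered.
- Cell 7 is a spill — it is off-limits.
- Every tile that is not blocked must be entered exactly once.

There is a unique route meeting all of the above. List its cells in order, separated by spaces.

4 1 2 3 6 5 8 9 12 11 10

Need to visit all 11 open cells exactly once, starting at 4 and ending at 10.
Cell 12 has only two open neighbours (9 and 11), so the path must pass straight through it: one of those is the cell it's entered from and the other is where it exits.
Route from 4: up 1 to 1, right 2 to 3, down 1 to 6, left 1 to 5, down 1 to 8, right 1 to 9, down 1 to 12, left 2 to 10 — 10 moves in all.
Check: all 11 open cells covered.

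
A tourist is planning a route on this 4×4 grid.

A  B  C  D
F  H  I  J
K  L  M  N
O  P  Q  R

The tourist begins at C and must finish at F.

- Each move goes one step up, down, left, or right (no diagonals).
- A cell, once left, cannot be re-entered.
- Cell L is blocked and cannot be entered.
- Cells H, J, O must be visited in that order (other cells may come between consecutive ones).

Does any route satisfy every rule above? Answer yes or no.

yes

One route that works: C → B → H → I → J → N → R → Q → P → O → K → F.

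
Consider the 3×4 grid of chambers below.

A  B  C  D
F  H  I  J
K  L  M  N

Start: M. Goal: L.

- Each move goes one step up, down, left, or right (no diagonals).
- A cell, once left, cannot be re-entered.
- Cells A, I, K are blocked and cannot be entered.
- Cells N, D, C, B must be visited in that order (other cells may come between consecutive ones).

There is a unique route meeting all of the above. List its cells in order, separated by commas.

M, N, J, D, C, B, H, L

The waypoints must appear in the order N, D, C, B, with no cell reused.
Route from M: right to N, 2× up (reaching D), 2× left (reaching B), 2× down (reaching L) — 7 moves in all.
Check: order respected (N at step 1, D at step 3, C at step 4, B at step 5).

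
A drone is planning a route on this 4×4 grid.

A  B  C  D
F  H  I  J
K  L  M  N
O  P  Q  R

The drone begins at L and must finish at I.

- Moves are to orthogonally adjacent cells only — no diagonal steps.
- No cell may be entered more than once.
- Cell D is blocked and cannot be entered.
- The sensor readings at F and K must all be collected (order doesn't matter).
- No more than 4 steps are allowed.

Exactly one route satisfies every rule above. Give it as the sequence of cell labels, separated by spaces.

L K F H I

The 4-move cap with required stops at F, K leaves no slack for detours.
Route from L: left to K, up to F, 2× right (reaching I) — 4 moves in all.
Check: all required cells visited; 4 ≤ 4 moves.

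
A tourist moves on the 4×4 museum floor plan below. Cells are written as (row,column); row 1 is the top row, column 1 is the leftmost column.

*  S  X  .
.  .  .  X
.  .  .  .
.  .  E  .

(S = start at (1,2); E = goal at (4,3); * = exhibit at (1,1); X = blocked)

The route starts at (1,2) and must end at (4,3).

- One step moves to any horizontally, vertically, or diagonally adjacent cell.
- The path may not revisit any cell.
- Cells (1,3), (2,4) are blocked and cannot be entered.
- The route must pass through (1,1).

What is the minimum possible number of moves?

4

Any route passes through (1,1) somewhere between (1,2) and (4,3). Summing Chebyshev distances along the two legs ((1,2) → (1,1) → (4,3)) gives a lower bound of 1 + 3 = 4 moves.
A route of 4 moves achieves this: (1,2) → (1,1) → (2,1) → (3,2) → (4,3).
Since 4 matches the lower bound, it is optimal.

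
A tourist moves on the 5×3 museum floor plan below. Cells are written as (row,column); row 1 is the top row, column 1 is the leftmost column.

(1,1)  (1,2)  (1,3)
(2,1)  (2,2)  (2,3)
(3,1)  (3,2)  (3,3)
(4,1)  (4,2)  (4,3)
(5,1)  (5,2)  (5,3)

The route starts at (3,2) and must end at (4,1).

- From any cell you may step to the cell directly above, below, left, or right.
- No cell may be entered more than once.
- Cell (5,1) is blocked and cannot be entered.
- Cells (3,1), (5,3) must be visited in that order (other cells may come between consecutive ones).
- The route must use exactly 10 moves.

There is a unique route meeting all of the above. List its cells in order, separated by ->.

The waypoints must appear in the order (3,1), (5,3), with no cell reused.
Route from (3,2): left to (3,1), up to (2,1), 2× right (reaching (2,3)), 3× down (reaching (5,3)), left to (5,2), up to (4,2), left to (4,1) — 10 moves in all.
Check: order respected ((3,1) at step 1, (5,3) at step 7); 10 moves as required.

(3,2) -> (3,1) -> (2,1) -> (2,2) -> (2,3) -> (3,3) -> (4,3) -> (5,3) -> (5,2) -> (4,2) -> (4,1)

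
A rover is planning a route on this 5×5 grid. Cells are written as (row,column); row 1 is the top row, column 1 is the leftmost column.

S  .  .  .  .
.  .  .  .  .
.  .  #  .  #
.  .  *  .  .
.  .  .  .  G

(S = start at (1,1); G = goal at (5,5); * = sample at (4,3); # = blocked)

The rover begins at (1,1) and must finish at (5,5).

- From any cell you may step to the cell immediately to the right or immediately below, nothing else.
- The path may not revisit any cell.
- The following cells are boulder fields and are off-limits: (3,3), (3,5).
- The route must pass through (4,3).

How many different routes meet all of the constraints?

12

A right/down-only route from (1,1) to (5,5) makes exactly 4 down-moves and 4 right-moves in some order.
With no other constraints that would be C(8,4) = 70 routes.
Split at (4,3) and multiply the segment counts (each segment already excludes blocked cells): (1,1)→(4,3): 4; (4,3)→(5,5): 3; product = 12.
That gives 12 routes.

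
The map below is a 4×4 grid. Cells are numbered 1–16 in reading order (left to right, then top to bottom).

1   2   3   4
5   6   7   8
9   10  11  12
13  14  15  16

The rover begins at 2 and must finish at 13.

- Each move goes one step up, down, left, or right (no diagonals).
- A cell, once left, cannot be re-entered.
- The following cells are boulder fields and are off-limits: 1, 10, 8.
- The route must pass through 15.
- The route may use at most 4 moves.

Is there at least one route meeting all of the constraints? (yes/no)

no

Even ignoring the no-revisit rule, getting from 2 to 13 via 15 needs at least 4 + 2 = 6 moves (Manhattan distance per leg), which exceeds the 4-move limit.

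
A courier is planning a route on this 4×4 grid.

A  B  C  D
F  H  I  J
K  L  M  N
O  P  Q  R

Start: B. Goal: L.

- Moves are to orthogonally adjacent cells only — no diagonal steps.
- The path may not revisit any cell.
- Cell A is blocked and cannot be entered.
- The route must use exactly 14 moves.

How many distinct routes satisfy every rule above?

5

Need simple routes of exactly 14 moves from B to L (Manhattan distance 2, so 6 moves are spent on a detour and 6 undoing it).
Enumerating: B H F K O P Q R N J D C I M L | B C D J N R Q M I H F K O P L | B C D J N R Q P O K F H I M L | B C D J I M N R Q P O K F H L | B C D J I H F K O P Q R N M L.
That gives 5 routes.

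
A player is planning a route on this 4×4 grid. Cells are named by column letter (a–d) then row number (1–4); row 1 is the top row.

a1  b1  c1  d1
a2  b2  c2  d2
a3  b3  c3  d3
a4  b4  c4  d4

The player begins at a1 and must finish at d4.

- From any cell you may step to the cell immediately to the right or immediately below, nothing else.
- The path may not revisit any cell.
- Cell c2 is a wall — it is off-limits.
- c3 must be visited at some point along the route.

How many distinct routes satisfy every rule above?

6

A right/down-only route from a1 to d4 makes exactly 3 down-moves and 3 right-moves in some order.
With no other constraints that would be C(6,3) = 20 routes.
Split at c3 and multiply the segment counts (each segment already excludes blocked cells): a1→c3: 3; c3→d4: 2; product = 6.
That gives 6 routes.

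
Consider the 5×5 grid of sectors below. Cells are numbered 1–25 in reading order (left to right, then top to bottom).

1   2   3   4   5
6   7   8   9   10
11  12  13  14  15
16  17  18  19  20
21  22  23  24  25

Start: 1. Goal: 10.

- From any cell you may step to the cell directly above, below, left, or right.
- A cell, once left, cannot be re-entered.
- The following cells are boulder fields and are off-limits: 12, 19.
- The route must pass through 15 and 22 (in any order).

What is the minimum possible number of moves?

Any route passes through 15 and 22 in some order between 1 and 10. Summing Manhattan distances along each leg and taking the cheapest ordering (1 → 22 → 15 → 10) gives a lower bound of 5 + 5 + 1 = 11 moves.
A route of 11 moves achieves this: 1 → 6 → 11 → 16 → 21 → 22 → 17 → 18 → 13 → 14 → 15 → 10.
Since 11 matches the lower bound, it is optimal.

11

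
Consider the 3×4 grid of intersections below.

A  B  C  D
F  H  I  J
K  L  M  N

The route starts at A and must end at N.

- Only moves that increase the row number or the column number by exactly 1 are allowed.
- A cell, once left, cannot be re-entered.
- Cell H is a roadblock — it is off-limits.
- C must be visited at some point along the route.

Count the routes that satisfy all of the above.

3

A right/down-only route from A to N makes exactly 2 down-moves and 3 right-moves in some order.
With no other constraints that would be C(5,2) = 10 routes.
Split at C and multiply the segment counts (each segment already excludes blocked cells): A→C: 1; C→N: 3; product = 3.
That gives 3 routes.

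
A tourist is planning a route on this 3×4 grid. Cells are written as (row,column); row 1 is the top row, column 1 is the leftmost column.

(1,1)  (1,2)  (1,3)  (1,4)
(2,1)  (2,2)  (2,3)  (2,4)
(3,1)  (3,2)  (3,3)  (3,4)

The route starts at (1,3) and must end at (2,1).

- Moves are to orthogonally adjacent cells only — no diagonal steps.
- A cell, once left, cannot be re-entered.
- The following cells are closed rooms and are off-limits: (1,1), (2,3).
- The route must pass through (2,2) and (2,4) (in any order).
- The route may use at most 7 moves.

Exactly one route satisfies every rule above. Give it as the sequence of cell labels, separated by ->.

The 7-move cap with required stops at (2,2), (2,4) leaves no slack for detours.
Route from (1,3): right 1 to (1,4), down 2 to (3,4), left 2 to (3,2), up 1 to (2,2), left 1 to (2,1) — 7 moves in all.
Check: all required cells visited; 7 ≤ 7 moves.

(1,3) -> (1,4) -> (2,4) -> (3,4) -> (3,3) -> (3,2) -> (2,2) -> (2,1)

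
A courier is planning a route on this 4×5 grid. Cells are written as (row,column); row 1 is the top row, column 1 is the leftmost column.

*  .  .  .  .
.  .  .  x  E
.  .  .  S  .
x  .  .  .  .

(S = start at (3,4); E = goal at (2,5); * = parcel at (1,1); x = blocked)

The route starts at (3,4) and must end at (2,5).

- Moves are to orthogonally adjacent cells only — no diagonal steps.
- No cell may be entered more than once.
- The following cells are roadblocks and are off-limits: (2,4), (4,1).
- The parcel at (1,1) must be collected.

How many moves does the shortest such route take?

10

Any route passes through (1,1) somewhere between (3,4) and (2,5). Summing Manhattan distances along the two legs ((3,4) → (1,1) → (2,5)) gives a lower bound of 5 + 5 = 10 moves.
A route of 10 moves achieves this: (3,4) → (3,3) → (2,3) → (2,2) → (2,1) → (1,1) → (1,2) → (1,3) → (1,4) → (1,5) → (2,5).
Since 10 matches the lower bound, it is optimal.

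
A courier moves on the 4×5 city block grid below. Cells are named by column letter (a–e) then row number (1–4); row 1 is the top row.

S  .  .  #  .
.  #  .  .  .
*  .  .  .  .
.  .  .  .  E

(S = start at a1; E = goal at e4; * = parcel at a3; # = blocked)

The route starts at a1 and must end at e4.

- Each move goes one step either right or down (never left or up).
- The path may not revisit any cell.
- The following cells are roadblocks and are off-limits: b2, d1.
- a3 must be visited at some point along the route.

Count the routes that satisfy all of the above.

5

A right/down-only route from a1 to e4 makes exactly 3 down-moves and 4 right-moves in some order.
With no other constraints that would be C(7,3) = 35 routes.
Split at a3 and multiply the segment counts (each segment already excludes blocked cells): a1→a3: 1; a3→e4: 5; product = 5.
That gives 5 routes.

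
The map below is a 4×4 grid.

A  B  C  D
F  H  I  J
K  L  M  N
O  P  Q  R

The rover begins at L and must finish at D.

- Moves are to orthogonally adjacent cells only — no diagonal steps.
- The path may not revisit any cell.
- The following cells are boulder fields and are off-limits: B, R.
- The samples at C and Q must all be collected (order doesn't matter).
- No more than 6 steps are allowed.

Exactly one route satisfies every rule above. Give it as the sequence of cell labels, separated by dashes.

L - P - Q - M - I - C - D

The budget equals the shortest possible length, so every move has to be on a shortest route through the required cells.
Route from L: down to P, right to Q, 3× up (reaching C), right to D — 6 moves in all.
Check: all required cells visited; 6 ≤ 6 moves.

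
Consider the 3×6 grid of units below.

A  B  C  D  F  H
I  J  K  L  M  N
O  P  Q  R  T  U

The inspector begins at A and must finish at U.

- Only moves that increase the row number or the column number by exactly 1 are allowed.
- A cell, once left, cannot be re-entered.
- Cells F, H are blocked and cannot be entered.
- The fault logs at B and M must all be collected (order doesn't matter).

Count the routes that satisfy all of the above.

A right/down-only route from A to U makes exactly 2 down-moves and 5 right-moves in some order.
With no other constraints that would be C(7,2) = 21 routes.
A monotone route can only reach the required cells in the order B, M, so split there and multiply the segment counts (each segment already excludes blocked cells): A→B: 1; B→M: 3; M→U: 2; product = 6.
That gives 6 routes.

6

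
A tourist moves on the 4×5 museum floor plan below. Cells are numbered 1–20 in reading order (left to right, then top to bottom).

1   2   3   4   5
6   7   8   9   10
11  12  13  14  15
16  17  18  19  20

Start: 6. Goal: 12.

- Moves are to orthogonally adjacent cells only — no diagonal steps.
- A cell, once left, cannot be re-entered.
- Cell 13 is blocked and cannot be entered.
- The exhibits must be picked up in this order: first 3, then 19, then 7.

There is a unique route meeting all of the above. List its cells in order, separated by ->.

The waypoints must appear in the order 3, 19, 7, with no cell reused.
Route from 6: up to 1, 4× right (reaching 5), 3× down (reaching 20), left to 19, 2× up (reaching 9), 2× left (reaching 7), down to 12 — 14 moves in all.
Check: order respected (3 at step 3, 19 at step 9, 7 at step 13).

6 -> 1 -> 2 -> 3 -> 4 -> 5 -> 10 -> 15 -> 20 -> 19 -> 14 -> 9 -> 8 -> 7 -> 12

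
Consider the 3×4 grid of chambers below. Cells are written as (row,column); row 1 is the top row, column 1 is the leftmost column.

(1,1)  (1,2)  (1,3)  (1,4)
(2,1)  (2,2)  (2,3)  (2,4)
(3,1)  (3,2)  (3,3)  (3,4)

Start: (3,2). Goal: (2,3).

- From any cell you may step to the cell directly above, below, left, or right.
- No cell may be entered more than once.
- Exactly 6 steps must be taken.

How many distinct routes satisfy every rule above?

6

Need simple routes of exactly 6 moves from (3,2) to (2,3) (Manhattan distance 2, so 2 moves are spent on a detour and 2 undoing it).
Enumerating: (3,2) (2,2) (1,2) (1,3) (1,4) (2,4) (2,3) | (3,2) (2,2) (2,1) (1,1) (1,2) (1,3) (2,3) | (3,2) (3,1) (2,1) (1,1) (1,2) (2,2) (2,3) | (3,2) (3,1) (2,1) (1,1) (1,2) (1,3) (2,3) | (3,2) (3,1) (2,1) (2,2) (1,2) (1,3) (2,3) | (3,2) (3,3) (3,4) (2,4) (1,4) (1,3) (2,3).
That gives 6 routes.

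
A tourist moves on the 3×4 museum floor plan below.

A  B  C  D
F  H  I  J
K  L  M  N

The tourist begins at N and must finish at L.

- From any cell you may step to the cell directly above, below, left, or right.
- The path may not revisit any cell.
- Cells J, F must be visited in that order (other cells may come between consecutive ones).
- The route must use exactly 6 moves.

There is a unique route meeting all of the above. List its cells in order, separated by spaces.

N J I H F K L

The waypoints must appear in the order J, F, with no cell reused.
Route from N: up 1 to J, left 3 to F, down 1 to K, right 1 to L — 6 moves in all.
Check: order respected (J at step 1, F at step 4); 6 moves as required.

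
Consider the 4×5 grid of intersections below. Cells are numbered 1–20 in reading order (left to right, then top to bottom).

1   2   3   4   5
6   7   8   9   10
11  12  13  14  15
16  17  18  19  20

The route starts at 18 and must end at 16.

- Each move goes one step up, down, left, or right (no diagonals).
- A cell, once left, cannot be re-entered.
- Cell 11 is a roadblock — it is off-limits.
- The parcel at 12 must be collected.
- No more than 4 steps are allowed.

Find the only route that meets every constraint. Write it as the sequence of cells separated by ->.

18 -> 13 -> 12 -> 17 -> 16

Any route must reach 12 and still end at 16 within 4 moves, so the order of the required stops is forced.
Route from 18: up to 13, left to 12, down to 17, left to 16 — 4 moves in all.
Check: all required cells visited; 4 ≤ 4 moves.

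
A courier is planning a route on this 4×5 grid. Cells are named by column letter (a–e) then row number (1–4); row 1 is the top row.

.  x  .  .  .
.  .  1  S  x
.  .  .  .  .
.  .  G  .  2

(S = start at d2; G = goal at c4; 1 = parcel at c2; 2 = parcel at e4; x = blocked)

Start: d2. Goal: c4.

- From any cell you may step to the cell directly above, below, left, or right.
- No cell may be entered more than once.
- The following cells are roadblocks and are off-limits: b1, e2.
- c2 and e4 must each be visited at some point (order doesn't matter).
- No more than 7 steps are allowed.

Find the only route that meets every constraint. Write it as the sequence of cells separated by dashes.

d2 - c2 - c3 - d3 - e3 - e4 - d4 - c4

The budget equals the shortest possible length, so every move has to be on a shortest route through the required cells.
Route from d2: left to c2, down to c3, 2× right (reaching e3), down to e4, 2× left (reaching c4) — 7 moves in all.
Check: all required cells visited; 7 ≤ 7 moves.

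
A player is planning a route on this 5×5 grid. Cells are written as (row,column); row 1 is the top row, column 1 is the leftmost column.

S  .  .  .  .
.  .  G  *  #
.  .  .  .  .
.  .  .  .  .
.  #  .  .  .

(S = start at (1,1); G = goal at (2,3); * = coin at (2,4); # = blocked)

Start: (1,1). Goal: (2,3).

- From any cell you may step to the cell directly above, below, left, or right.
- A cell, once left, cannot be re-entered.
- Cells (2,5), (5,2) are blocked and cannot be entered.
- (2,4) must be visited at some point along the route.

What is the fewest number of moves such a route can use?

5

Any route passes through (2,4) somewhere between (1,1) and (2,3). Summing Manhattan distances along the two legs ((1,1) → (2,4) → (2,3)) gives a lower bound of 4 + 1 = 5 moves.
A route of 5 moves achieves this: (1,1) → (1,2) → (1,3) → (1,4) → (2,4) → (2,3).
Since 5 matches the lower bound, it is optimal.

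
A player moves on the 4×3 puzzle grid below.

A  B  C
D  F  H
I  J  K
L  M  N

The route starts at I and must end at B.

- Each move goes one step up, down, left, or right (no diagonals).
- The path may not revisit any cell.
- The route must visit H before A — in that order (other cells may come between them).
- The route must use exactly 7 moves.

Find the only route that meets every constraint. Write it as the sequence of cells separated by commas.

The waypoints must appear in the order H, A, with no cell reused.
Route from I: right 2 to K, up 1 to H, left 2 to D, up 1 to A, right 1 to B — 7 moves in all.
Check: order respected (H at step 3, A at step 6); 7 moves as required.

I, J, K, H, F, D, A, B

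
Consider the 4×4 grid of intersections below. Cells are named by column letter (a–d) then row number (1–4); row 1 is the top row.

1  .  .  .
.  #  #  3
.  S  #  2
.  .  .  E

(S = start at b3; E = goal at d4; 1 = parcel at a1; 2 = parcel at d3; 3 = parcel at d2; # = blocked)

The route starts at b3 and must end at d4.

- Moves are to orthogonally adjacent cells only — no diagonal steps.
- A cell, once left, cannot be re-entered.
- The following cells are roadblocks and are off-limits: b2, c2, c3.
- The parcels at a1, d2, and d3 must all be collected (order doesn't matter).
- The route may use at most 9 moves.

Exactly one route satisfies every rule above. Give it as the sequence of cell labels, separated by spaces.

b3 a3 a2 a1 b1 c1 d1 d2 d3 d4

The 9-move cap with required stops at a1, d2, d3 leaves no slack for detours.
Route from b3: left 1 to a3, up 2 to a1, right 3 to d1, down 3 to d4 — 9 moves in all.
Check: all required cells visited; 9 ≤ 9 moves.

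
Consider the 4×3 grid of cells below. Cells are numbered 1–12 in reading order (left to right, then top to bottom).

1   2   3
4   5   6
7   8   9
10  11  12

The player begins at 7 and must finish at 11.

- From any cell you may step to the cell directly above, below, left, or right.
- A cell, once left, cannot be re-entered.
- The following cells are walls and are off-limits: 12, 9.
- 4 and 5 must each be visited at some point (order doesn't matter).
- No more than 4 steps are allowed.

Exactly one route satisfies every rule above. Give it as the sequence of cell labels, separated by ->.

7 -> 4 -> 5 -> 8 -> 11

The 4-move cap with required stops at 4, 5 leaves no slack for detours.
Route from 7: up to 4, right to 5, 2× down (reaching 11) — 4 moves in all.
Check: all required cells visited; 4 ≤ 4 moves.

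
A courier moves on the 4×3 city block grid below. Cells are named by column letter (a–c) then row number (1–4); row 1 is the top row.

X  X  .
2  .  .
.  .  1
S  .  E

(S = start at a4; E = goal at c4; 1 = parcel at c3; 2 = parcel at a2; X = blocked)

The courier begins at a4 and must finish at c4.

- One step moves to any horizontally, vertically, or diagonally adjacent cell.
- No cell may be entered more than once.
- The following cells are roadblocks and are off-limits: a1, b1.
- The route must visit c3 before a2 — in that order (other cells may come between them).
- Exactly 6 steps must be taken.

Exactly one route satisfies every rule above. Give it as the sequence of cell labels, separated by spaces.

a4 b4 c3 b2 a2 b3 c4

The waypoints must appear in the order c3, a2, with no cell reused.
Route from a4: right to b4, up-right to c3, up-left to b2, left to a2, 2× down-right (reaching c4) — 6 moves in all.
Check: order respected (1 at step 2, 2 at step 4); 6 moves as required.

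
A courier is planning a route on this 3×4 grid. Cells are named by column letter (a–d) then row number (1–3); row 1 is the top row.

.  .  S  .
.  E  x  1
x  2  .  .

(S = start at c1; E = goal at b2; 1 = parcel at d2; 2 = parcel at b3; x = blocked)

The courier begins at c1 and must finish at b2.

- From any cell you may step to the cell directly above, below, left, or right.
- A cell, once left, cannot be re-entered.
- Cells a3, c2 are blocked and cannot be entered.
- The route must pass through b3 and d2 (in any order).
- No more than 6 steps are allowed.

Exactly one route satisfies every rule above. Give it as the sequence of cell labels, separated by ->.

Any route must reach b3 and d2 and still end at b2 within 6 moves, so the order of the required stops is forced.
Route from c1: right to d1, 2× down (reaching d3), 2× left (reaching b3), up to b2 — 6 moves in all.
Check: all required cells visited; 6 ≤ 6 moves.

c1 -> d1 -> d2 -> d3 -> c3 -> b3 -> b2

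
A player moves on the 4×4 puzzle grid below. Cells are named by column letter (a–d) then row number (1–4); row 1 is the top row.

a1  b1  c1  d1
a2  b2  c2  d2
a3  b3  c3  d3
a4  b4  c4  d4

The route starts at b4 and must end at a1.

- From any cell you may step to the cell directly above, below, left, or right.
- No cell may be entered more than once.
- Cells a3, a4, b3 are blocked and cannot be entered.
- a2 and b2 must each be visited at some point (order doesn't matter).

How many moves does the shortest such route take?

Any route passes through a2 and b2 in some order between b4 and a1. Summing Manhattan distances along each leg and taking the cheapest ordering (b4 → b2 → a2 → a1) gives a lower bound of 2 + 1 + 1 = 4 moves.
That bound ignores the blocked cells. Measuring each leg by the fewest moves that actually steer around them (b4→b2: 4; b2→a2: 1; a2→a1: 1) raises the lower bound to 6.
A route of 6 moves exists: b4 → c4 → c3 → c2 → b2 → a2 → a1.
Since 6 matches that lower bound, it is optimal.

6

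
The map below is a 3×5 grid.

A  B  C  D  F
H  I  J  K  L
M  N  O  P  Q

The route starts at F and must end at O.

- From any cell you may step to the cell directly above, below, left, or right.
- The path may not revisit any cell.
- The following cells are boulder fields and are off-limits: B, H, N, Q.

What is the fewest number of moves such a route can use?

The Manhattan distance from F to O is |1−3| + |5−3| = 4, so at least 4 moves are needed.
A route of 4 moves achieves this: F → L → K → P → O.
Since 4 matches the lower bound, it is optimal.

4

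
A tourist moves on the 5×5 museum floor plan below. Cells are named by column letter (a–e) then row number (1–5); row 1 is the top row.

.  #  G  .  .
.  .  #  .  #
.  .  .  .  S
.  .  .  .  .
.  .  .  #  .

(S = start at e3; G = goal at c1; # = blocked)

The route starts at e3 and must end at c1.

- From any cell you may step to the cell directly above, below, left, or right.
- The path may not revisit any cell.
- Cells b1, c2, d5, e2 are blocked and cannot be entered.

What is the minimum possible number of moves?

The Manhattan distance from e3 to c1 is |3−1| + |5−3| = 4, so at least 4 moves are needed.
A route of 4 moves achieves this: e3 → d3 → d2 → d1 → c1.
Since 4 matches the lower bound, it is optimal.

4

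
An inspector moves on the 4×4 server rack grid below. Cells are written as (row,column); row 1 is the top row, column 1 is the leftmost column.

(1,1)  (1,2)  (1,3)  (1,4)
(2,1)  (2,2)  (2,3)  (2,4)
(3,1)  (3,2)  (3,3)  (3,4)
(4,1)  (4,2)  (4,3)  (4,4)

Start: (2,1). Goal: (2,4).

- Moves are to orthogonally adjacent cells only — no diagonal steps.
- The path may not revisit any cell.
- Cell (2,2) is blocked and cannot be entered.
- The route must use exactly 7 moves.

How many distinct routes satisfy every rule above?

Need simple routes of exactly 7 moves from (2,1) to (2,4) (Manhattan distance 3, so 2 moves are spent on a detour and 2 undoing it).
Branch systematically from the start, pruning whenever the remaining move budget drops below the Manhattan distance to (2,4) or differs from it in parity. Grouping the completions by first move — via (1,1): 1; via (3,1): 10 — and summing: 1 + 10 = 11.
That gives 11 routes.

11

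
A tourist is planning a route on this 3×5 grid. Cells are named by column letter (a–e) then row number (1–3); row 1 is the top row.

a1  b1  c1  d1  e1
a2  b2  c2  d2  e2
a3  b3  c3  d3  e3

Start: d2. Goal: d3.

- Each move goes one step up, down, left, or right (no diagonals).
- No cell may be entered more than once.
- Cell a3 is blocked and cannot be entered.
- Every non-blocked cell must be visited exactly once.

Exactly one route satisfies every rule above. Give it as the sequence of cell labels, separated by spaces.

d2 c2 c3 b3 b2 a2 a1 b1 c1 d1 e1 e2 e3 d3

Need to visit all 14 open cells exactly once, starting at d2 and ending at d3.
Cell e3 has only two open neighbours (e2 and d3), so the path must pass straight through it: one of those is the cell it's entered from and the other is where it exits.
Route from d2: left 1 to c2, down 1 to c3, left 1 to b3, up 1 to b2, left 1 to a2, up 1 to a1, right 4 to e1, down 2 to e3, left 1 to d3 — 13 moves in all.
Check: all 14 open cells covered.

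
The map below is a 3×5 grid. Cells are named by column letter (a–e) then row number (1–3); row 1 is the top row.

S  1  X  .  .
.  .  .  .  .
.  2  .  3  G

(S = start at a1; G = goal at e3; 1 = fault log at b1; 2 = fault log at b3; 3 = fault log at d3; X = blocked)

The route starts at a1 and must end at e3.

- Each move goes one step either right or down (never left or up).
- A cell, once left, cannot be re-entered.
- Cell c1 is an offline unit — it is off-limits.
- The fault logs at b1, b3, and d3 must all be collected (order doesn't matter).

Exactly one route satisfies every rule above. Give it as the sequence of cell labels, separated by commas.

a1, b1, b2, b3, c3, d3, e3

Moves only go right or down, so the column and row indices never decrease.
Route from a1: right 1 to b1, down 2 to b3, right 3 to e3 — 6 moves in all.
Check: all required cells visited.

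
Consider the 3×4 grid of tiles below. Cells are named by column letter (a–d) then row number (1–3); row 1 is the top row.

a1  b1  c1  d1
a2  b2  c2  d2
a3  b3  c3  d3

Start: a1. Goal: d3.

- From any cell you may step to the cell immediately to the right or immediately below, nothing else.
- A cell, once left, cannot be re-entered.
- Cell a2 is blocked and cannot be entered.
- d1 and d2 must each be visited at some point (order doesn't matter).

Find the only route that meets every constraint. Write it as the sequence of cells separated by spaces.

a1 b1 c1 d1 d2 d3

Moves only go right or down, so the column and row indices never decrease.
Route from a1: 3× right (reaching d1), 2× down (reaching d3) — 5 moves in all.
Check: all required cells visited.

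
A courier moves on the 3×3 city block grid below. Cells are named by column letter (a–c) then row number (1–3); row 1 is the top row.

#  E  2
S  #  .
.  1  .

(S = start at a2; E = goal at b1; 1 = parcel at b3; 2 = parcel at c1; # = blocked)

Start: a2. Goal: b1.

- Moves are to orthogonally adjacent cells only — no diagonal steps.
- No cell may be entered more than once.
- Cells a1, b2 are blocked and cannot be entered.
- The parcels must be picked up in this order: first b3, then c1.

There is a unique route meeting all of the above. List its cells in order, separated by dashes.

a2 - a3 - b3 - c3 - c2 - c1 - b1

The waypoints must appear in the order b3, c1, with no cell reused.
Route from a2: down 1 to a3, right 2 to c3, up 2 to c1, left 1 to b1 — 6 moves in all.
Check: order respected (1 at step 2, 2 at step 5).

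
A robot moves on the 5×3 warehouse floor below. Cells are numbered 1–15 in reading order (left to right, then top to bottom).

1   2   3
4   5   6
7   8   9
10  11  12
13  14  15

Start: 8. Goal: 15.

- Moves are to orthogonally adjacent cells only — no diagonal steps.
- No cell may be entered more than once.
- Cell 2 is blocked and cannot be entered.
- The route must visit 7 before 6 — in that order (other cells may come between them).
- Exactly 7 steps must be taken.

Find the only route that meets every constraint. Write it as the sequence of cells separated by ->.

8 -> 7 -> 4 -> 5 -> 6 -> 9 -> 12 -> 15

The waypoints must appear in the order 7, 6, with no cell reused.
Route from 8: left 1 to 7, up 1 to 4, right 2 to 6, down 3 to 15 — 7 moves in all.
Check: order respected (7 at step 1, 6 at step 4); 7 moves as required.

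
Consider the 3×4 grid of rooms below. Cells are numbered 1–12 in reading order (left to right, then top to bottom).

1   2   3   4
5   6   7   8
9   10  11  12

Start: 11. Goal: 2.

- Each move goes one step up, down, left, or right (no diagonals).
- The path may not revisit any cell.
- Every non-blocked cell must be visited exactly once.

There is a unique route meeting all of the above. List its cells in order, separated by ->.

11 -> 12 -> 8 -> 4 -> 3 -> 7 -> 6 -> 10 -> 9 -> 5 -> 1 -> 2

Need to visit all 12 open cells exactly once, starting at 11 and ending at 2.
Route from 11: right to 12, 2× up (reaching 4), left to 3, down to 7, left to 6, down to 10, left to 9, 2× up (reaching 1), right to 2 — 11 moves in all.
Check: all 12 open cells covered.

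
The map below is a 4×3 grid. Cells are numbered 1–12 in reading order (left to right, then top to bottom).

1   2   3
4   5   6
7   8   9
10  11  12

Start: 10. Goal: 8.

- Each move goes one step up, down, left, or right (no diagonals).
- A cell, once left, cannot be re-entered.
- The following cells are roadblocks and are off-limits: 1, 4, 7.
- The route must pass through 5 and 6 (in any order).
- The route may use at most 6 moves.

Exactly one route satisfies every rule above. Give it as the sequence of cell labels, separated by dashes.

10 - 11 - 12 - 9 - 6 - 5 - 8

The budget equals the shortest possible length, so every move has to be on a shortest route through the required cells.
Route from 10: right 2 to 12, up 2 to 6, left 1 to 5, down 1 to 8 — 6 moves in all.
Check: all required cells visited; 6 ≤ 6 moves.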